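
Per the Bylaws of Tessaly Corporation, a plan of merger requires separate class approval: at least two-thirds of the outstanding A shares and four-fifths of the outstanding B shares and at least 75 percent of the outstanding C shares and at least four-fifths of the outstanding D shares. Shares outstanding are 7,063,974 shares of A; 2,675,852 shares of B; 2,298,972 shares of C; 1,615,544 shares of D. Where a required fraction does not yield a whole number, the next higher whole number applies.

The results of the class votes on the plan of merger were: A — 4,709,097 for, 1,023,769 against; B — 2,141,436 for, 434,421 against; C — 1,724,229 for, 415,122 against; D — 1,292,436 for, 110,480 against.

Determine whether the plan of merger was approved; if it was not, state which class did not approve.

Not approved — the A shares did not give the required vote.

A: 2/3 of 7063974 = 4709316; 4,709,316 required, 4,709,097 in favor — not approved.
B: 4/5 of 2675852 = 2140681.60, rounded up to 2140682; 2,140,682 required, 2,141,436 in favor — approved.
C: 3/4 of 2298972 = 1724229; 1,724,229 required, 1,724,229 in favor — approved.
D: 4/5 of 1615544 = 1292435.20, rounded up to 1292436; 1,292,436 required, 1,292,436 in favor — approved.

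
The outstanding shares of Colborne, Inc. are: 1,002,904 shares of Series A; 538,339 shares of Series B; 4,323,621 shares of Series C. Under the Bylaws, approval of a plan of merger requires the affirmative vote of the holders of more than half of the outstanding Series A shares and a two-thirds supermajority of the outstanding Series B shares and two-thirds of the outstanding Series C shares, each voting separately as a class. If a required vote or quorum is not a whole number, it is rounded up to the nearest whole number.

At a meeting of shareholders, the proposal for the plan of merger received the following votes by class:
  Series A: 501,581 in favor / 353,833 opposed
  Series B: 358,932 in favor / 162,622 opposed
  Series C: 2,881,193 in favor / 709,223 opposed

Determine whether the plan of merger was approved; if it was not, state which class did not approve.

Not approved — the Series C shares did not give the required vote.

Series A: a majority of 1002904 is 501453; 501,453 required, 501,581 in favor — approved.
Series B: 2/3 of 538339 = 358892.67, rounded up to 358893; 358,893 required, 358,932 in favor — approved.
Series C: 2/3 of 4323621 = 2882414; 2,882,414 required, 2,881,193 in favor — not approved.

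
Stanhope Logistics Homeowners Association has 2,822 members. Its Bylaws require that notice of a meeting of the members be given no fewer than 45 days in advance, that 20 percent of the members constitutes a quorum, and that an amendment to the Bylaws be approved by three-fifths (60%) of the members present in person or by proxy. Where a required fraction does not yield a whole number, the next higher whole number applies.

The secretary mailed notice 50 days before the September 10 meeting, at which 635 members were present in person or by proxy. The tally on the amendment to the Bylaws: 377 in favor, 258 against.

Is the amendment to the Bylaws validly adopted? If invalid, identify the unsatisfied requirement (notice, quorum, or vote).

Notice: 50 days given; 45 required. Satisfied.
Quorum: 20% of 2,822 = 564.40, rounded up to 565; 635 present. Satisfied.
Vote: requires three-fifths of those present (635); 3/5 of 635 = 381, so 381 needed; 377 in favor. Not satisfied.

Invalid — vote requirement not satisfied.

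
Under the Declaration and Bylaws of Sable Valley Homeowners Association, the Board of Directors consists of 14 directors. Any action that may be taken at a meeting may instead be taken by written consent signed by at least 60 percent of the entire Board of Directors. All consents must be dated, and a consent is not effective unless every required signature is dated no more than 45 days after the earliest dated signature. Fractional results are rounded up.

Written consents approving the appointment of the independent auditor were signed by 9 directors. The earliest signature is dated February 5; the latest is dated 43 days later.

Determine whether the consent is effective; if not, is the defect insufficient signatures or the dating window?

Signatures required: at least 60 percent of 14 — 3/5 of 14 = 8.40, rounded up to 9, so 9 needed; 9 signed. Sufficient.
Dating window: the latest signature is 43 days after the earliest; the limit is 45 days. Within the window.

Effective — both the signature and dating-window requirements are satisfied.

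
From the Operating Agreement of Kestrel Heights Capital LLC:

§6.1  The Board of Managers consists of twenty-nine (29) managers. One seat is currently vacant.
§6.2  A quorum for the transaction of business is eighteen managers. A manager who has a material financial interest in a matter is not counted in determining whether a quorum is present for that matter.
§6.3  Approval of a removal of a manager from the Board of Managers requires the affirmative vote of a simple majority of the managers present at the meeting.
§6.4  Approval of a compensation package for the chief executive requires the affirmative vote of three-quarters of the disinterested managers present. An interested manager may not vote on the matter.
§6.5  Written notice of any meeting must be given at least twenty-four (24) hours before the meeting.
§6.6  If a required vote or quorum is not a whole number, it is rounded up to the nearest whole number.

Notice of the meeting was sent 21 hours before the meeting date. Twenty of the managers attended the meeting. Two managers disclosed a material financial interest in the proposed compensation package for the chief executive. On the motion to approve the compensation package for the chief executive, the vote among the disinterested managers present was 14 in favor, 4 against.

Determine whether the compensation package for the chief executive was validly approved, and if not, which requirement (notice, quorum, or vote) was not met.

Invalid — notice requirement not satisfied.

Notice: 21 hours given; 24 required (21 < 24). Not satisfied.
Quorum: 20 present, but the 2 interested managers do not count, leaving 18. Quorum is 18. Satisfied.
Vote: the compensation package for the chief executive requires three-fourths of the disinterested managers present (20 − 2 = 18). 3/4 of 18 = 13.50, rounded up to 14, so 14 affirmative votes are needed; 14 voted in favor. Satisfied.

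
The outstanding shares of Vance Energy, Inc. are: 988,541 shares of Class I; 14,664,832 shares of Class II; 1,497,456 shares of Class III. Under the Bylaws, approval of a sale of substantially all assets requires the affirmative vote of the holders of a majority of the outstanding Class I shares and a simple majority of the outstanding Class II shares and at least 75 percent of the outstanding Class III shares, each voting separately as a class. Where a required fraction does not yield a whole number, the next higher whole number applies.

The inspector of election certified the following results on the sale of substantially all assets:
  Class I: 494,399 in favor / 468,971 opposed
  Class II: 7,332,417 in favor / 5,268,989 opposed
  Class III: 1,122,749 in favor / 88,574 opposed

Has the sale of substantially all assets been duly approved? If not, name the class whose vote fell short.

Not approved — the Class III shares did not give the required vote.

Class I: a majority of 988541 is 494271; 494,271 required, 494,399 in favor — approved.
Class II: a majority of 14664832 is 7332417; 7,332,417 required, 7,332,417 in favor — approved.
Class III: 3/4 of 1497456 = 1123092; 1,123,092 required, 1,122,749 in favor — not approved.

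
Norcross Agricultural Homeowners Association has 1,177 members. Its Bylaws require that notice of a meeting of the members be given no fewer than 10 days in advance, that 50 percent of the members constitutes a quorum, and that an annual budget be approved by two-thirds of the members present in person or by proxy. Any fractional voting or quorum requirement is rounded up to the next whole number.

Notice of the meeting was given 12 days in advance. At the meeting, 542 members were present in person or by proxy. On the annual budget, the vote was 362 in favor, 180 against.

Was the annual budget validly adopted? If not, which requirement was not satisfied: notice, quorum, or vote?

Invalid — quorum requirement not satisfied.

Notice: 12 days given; 10 required. Satisfied.
Quorum: 50% of 1,177 = 588.50, rounded up to 589; 542 present. Not satisfied.
Vote: requires two-thirds of those present (542); 2/3 of 542 = 361.33, rounded up to 362, so 362 needed; 362 in favor. Satisfied.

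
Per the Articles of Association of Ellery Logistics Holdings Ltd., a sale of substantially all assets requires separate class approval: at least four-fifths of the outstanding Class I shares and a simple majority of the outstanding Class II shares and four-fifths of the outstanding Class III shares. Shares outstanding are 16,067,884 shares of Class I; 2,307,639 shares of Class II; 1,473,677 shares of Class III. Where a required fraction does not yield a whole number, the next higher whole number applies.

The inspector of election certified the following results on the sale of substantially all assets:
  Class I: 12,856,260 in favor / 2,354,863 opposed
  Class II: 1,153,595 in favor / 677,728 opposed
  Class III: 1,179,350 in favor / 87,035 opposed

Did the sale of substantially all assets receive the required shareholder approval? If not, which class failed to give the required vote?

Class I: 4/5 of 16067884 = 12854307.20, rounded up to 12854308; 12,854,308 required, 12,856,260 in favor — approved.
Class II: a majority of 2307639 is 1153820; 1,153,820 required, 1,153,595 in favor — not approved.
Class III: 4/5 of 1473677 = 1178941.60, rounded up to 1178942; 1,178,942 required, 1,179,350 in favor — approved.

Not approved — the Class II shares did not give the required vote.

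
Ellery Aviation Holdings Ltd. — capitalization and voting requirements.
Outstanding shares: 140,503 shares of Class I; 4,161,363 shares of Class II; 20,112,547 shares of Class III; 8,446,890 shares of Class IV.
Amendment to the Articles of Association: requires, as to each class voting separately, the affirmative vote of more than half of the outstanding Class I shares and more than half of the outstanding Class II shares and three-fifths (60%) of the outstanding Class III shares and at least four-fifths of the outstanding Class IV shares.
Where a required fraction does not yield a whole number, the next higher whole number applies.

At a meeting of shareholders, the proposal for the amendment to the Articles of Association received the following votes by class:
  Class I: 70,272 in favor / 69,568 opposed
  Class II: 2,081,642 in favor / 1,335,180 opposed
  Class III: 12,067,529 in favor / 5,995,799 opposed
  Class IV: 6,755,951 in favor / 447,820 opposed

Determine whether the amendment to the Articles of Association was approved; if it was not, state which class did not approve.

Not approved — the Class IV shares did not give the required vote.

Class I: a majority of 140503 is 70252; 70,252 required, 70,272 in favor — approved.
Class II: a majority of 4161363 is 2080682; 2,080,682 required, 2,081,642 in favor — approved.
Class III: 3/5 of 20112547 = 12067528.20, rounded up to 12067529; 12,067,529 required, 12,067,529 in favor — approved.
Class IV: 4/5 of 8446890 = 6757512; 6,757,512 required, 6,755,951 in favor — not approved.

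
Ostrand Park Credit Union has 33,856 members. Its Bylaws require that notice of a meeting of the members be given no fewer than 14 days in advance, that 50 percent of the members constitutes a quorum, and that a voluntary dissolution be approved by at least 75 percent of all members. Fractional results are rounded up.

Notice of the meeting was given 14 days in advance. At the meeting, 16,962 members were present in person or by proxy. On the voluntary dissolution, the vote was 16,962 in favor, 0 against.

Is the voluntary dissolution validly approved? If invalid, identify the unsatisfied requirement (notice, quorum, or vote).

Notice: 14 days given; 14 required. Satisfied.
Quorum: 50% of 33,856 = 16,928; 16,962 present. Satisfied.
Vote: requires three-fourths of all members (33,856); 3/4 of 33856 = 25392, so 25,392 needed; 16,962 in favor. Not satisfied.

Invalid — vote requirement not satisfied.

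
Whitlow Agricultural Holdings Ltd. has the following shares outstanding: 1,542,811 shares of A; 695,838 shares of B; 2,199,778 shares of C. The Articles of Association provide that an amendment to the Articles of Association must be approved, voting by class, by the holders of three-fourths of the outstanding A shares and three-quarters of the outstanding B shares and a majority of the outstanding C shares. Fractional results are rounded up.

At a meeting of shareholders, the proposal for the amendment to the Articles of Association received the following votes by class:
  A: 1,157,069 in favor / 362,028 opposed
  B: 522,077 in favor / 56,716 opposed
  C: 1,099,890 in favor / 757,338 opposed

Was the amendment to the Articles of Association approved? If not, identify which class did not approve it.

Not approved — the A shares did not give the required vote.

A: 3/4 of 1542811 = 1157108.25, rounded up to 1157109; 1,157,109 required, 1,157,069 in favor — not approved.
B: 3/4 of 695838 = 521878.50, rounded up to 521879; 521,879 required, 522,077 in favor — approved.
C: a majority of 2199778 is 1099890; 1,099,890 required, 1,099,890 in favor — approved.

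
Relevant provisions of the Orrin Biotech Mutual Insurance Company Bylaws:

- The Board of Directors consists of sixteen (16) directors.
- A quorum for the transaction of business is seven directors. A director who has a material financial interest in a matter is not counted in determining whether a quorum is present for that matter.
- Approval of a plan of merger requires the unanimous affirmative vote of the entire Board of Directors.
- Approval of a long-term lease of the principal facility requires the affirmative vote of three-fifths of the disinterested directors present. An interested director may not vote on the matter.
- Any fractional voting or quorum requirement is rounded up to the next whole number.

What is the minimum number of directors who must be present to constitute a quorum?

The quorum is fixed at 7.

7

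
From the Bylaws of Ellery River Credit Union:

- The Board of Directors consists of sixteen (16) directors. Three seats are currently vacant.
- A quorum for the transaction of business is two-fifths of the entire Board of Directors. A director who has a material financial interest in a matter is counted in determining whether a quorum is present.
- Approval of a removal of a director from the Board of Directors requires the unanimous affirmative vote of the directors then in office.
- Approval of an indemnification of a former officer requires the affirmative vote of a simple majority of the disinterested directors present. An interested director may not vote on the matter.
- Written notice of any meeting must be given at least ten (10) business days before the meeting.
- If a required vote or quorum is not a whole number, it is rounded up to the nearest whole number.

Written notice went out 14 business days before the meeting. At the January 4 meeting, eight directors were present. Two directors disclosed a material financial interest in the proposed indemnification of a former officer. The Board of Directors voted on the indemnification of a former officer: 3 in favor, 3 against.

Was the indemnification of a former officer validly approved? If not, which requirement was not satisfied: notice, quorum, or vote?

Invalid — vote requirement not satisfied.

Notice: 14 business days given; 10 required (14 ≥ 10). Satisfied.
Quorum: 8 present (interested directors count toward quorum); quorum is 7. Satisfied.
Vote: the indemnification of a former officer requires a majority of the disinterested directors present (8 − 2 = 6). A majority of 6 is 4, so 4 affirmative votes are needed; 3 voted in favor. Not satisfied.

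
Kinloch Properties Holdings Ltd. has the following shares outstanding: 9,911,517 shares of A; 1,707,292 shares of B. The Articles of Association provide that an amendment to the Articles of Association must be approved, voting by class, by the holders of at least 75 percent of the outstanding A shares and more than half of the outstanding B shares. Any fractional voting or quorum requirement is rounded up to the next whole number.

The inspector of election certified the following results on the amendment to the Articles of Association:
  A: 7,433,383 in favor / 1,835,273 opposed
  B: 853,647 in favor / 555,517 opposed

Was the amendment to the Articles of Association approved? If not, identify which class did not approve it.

Not approved — the A shares did not give the required vote.

A: 3/4 of 9911517 = 7433637.75, rounded up to 7433638; 7,433,638 required, 7,433,383 in favor — not approved.
B: a majority of 1707292 is 853647; 853,647 required, 853,647 in favor — approved.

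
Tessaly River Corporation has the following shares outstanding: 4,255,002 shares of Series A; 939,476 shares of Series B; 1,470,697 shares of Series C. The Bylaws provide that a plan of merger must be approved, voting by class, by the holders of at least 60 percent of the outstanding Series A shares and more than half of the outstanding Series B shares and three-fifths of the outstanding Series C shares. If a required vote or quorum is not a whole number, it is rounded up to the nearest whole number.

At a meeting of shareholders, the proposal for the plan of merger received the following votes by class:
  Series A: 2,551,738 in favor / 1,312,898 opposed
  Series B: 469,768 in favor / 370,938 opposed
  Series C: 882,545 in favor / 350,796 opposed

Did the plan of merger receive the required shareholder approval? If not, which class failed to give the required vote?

Not approved — the Series A shares did not give the required vote.

Series A: 3/5 of 4255002 = 2553001.20, rounded up to 2553002; 2,553,002 required, 2,551,738 in favor — not approved.
Series B: a majority of 939476 is 469739; 469,739 required, 469,768 in favor — approved.
Series C: 3/5 of 1470697 = 882418.20, rounded up to 882419; 882,419 required, 882,545 in favor — approved.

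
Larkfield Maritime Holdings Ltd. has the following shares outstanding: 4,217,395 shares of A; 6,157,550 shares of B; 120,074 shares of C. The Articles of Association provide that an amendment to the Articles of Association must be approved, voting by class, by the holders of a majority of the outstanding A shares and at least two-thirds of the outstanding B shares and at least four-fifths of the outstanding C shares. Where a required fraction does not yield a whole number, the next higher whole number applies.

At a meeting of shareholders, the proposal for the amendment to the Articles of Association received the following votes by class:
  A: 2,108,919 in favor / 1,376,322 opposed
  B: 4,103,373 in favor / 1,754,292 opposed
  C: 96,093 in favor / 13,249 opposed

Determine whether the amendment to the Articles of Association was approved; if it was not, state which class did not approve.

Not approved — the B shares did not give the required vote.

A: a majority of 4217395 is 2108698; 2,108,698 required, 2,108,919 in favor — approved.
B: 2/3 of 6157550 = 4105033.33, rounded up to 4105034; 4,105,034 required, 4,103,373 in favor — not approved.
C: 4/5 of 120074 = 96059.20, rounded up to 96060; 96,060 required, 96,093 in favor — approved.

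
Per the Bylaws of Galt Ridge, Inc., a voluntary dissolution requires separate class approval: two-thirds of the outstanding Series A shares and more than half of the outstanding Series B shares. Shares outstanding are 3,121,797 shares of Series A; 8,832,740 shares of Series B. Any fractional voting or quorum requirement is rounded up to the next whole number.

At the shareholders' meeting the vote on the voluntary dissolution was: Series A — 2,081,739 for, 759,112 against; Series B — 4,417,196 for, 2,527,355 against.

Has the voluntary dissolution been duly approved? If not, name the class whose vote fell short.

Series A: 2/3 of 3121797 = 2081198; 2,081,198 required, 2,081,739 in favor — approved.
Series B: a majority of 8832740 is 4416371; 4,416,371 required, 4,417,196 in favor — approved.

Approved — every class gave the required vote.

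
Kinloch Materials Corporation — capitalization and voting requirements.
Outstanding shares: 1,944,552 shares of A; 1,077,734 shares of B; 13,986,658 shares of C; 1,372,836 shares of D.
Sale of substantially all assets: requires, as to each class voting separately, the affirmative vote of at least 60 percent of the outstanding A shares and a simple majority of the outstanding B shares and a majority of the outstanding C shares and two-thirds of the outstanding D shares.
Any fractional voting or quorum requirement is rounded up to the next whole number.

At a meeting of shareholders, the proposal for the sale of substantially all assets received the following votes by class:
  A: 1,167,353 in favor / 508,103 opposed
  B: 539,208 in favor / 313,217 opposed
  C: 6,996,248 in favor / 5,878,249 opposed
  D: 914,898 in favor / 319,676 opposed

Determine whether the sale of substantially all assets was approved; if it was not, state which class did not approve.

A: 3/5 of 1944552 = 1166731.20, rounded up to 1166732; 1,166,732 required, 1,167,353 in favor — approved.
B: a majority of 1077734 is 538868; 538,868 required, 539,208 in favor — approved.
C: a majority of 13986658 is 6993330; 6,993,330 required, 6,996,248 in favor — approved.
D: 2/3 of 1372836 = 915224; 915,224 required, 914,898 in favor — not approved.

Not approved — the D shares did not give the required vote.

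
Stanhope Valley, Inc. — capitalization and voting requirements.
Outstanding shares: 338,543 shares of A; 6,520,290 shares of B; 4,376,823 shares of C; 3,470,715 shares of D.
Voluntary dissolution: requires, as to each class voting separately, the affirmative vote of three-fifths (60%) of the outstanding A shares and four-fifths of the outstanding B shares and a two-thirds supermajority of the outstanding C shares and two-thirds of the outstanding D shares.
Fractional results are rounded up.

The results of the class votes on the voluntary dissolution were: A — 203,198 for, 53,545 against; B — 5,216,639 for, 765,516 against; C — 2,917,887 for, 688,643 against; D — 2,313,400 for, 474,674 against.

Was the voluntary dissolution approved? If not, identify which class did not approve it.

Not approved — the D shares did not give the required vote.

A: 3/5 of 338543 = 203125.80, rounded up to 203126; 203,126 required, 203,198 in favor — approved.
B: 4/5 of 6520290 = 5216232; 5,216,232 required, 5,216,639 in favor — approved.
C: 2/3 of 4376823 = 2917882; 2,917,882 required, 2,917,887 in favor — approved.
D: 2/3 of 3470715 = 2313810; 2,313,810 required, 2,313,400 in favor — not approved.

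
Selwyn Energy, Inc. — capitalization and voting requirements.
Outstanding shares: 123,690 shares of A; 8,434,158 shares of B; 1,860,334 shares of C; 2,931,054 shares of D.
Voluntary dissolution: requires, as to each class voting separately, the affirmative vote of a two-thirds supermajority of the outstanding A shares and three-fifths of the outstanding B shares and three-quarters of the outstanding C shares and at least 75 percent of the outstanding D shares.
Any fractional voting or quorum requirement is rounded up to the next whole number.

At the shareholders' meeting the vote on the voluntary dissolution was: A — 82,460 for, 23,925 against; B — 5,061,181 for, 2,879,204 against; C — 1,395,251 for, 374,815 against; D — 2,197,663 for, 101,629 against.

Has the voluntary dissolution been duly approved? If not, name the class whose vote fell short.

A: 2/3 of 123690 = 82460; 82,460 required, 82,460 in favor — approved.
B: 3/5 of 8434158 = 5060494.80, rounded up to 5060495; 5,060,495 required, 5,061,181 in favor — approved.
C: 3/4 of 1860334 = 1395250.50, rounded up to 1395251; 1,395,251 required, 1,395,251 in favor — approved.
D: 3/4 of 2931054 = 2198290.50, rounded up to 2198291; 2,198,291 required, 2,197,663 in favor — not approved.

Not approved — the D shares did not give the required vote.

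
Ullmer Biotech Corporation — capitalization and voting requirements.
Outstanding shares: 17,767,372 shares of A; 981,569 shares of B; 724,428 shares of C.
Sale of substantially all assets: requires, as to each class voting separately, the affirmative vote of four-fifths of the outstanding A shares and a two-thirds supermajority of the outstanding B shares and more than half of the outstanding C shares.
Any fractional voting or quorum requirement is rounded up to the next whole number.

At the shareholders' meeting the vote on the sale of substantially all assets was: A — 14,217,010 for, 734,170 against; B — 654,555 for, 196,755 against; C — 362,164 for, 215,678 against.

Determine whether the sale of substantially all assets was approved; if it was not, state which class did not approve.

A: 4/5 of 17767372 = 14213897.60, rounded up to 14213898; 14,213,898 required, 14,217,010 in favor — approved.
B: 2/3 of 981569 = 654379.33, rounded up to 654380; 654,380 required, 654,555 in favor — approved.
C: a majority of 724428 is 362215; 362,215 required, 362,164 in favor — not approved.

Not approved — the C shares did not give the required vote.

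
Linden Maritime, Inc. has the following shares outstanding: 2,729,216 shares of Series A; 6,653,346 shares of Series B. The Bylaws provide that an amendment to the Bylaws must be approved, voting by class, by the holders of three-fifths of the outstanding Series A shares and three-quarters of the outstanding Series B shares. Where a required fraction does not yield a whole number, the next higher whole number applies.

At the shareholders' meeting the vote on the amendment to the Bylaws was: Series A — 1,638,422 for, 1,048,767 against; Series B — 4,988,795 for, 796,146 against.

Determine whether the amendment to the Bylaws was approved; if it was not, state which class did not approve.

Not approved — the Series B shares did not give the required vote.

Series A: 3/5 of 2729216 = 1637529.60, rounded up to 1637530; 1,637,530 required, 1,638,422 in favor — approved.
Series B: 3/4 of 6653346 = 4990009.50, rounded up to 4990010; 4,990,010 required, 4,988,795 in favor — not approved.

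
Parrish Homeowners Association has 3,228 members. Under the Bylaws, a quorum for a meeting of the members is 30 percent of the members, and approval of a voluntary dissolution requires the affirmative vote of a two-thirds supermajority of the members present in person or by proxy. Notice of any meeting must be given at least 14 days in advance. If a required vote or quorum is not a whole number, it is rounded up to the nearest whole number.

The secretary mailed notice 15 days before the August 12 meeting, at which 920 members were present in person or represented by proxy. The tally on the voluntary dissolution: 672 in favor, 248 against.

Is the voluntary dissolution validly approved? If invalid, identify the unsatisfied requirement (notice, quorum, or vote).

Invalid — quorum requirement not satisfied.

Notice: 15 days given; 14 required. Satisfied.
Quorum: 30% of 3,228 = 968.40, rounded up to 969; 920 present. Not satisfied.
Vote: requires two-thirds of those present (920); 2/3 of 920 = 613.33, rounded up to 614, so 614 needed; 672 in favor. Satisfied.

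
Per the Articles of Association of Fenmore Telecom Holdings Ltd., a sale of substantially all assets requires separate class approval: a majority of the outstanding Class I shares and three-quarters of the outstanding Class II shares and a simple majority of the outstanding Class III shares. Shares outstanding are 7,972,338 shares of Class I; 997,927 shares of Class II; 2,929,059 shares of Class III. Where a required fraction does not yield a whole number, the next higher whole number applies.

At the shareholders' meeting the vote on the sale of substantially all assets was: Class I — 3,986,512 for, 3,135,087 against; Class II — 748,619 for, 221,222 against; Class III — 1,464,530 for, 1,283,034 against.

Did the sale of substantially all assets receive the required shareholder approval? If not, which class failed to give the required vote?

Approved — every class gave the required vote.

Class I: a majority of 7972338 is 3986170; 3,986,170 required, 3,986,512 in favor — approved.
Class II: 3/4 of 997927 = 748445.25, rounded up to 748446; 748,446 required, 748,619 in favor — approved.
Class III: a majority of 2929059 is 1464530; 1,464,530 required, 1,464,530 in favor — approved.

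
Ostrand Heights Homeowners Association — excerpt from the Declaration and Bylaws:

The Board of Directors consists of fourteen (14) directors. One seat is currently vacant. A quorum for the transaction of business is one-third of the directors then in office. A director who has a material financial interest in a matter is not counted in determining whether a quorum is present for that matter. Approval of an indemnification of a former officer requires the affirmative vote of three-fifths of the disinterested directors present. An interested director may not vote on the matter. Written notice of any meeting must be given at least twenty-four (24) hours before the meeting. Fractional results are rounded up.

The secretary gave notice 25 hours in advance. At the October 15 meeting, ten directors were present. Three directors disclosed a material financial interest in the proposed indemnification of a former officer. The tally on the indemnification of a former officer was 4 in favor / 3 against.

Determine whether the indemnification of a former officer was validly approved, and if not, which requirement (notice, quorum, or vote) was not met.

Notice: 25 hours given; 24 required (25 ≥ 24). Satisfied.
Quorum: 10 present, but the 3 interested directors do not count, leaving 7. Quorum is 5. Satisfied.
Vote: the indemnification of a former officer requires three-fifths of the disinterested directors present (10 − 3 = 7). 3/5 of 7 = 4.20, rounded up to 5, so 5 affirmative votes are needed; 4 voted in favor. Not satisfied.

Invalid — vote requirement not satisfied.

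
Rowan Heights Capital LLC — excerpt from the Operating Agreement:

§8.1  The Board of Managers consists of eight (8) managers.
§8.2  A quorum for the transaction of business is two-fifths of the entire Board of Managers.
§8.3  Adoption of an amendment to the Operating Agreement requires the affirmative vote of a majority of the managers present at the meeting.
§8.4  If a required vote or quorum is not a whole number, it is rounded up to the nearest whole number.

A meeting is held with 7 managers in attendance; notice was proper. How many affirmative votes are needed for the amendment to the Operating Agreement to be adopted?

The amendment to the Operating Agreement requires a majority of the managers present (7).
A majority of 7 is 4.

4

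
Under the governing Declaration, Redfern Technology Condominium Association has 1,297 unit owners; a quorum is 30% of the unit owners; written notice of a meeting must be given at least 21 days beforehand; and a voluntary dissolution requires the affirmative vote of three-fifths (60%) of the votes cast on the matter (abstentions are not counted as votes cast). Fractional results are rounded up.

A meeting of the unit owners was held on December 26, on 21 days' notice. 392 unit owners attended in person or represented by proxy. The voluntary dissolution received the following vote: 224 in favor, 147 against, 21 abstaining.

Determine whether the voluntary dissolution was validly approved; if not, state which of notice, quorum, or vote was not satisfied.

Valid — all requirements satisfied.

Notice: 21 days given; 21 required. Satisfied.
Quorum: 30% of 1,297 = 389.10, rounded up to 390; 392 present. Satisfied.
Vote: requires three-fifths of the votes cast (392 − 21 abstaining = 371); 3/5 of 371 = 222.60, rounded up to 223, so 223 needed; 224 in favor. Satisfied.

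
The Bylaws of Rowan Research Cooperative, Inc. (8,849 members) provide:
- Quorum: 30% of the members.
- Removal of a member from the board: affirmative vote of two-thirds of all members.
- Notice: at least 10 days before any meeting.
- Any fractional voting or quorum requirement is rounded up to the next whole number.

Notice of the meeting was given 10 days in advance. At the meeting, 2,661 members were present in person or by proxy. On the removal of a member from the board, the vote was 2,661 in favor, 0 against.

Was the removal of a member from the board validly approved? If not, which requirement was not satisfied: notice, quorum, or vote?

Notice: 10 days given; 10 required. Satisfied.
Quorum: 30% of 8,849 = 2,654.70, rounded up to 2,655; 2,661 present. Satisfied.
Vote: requires two-thirds of all members (8,849); 2/3 of 8849 = 5899.33, rounded up to 5900, so 5,900 needed; 2,661 in favor. Not satisfied.

Invalid — vote requirement not satisfied.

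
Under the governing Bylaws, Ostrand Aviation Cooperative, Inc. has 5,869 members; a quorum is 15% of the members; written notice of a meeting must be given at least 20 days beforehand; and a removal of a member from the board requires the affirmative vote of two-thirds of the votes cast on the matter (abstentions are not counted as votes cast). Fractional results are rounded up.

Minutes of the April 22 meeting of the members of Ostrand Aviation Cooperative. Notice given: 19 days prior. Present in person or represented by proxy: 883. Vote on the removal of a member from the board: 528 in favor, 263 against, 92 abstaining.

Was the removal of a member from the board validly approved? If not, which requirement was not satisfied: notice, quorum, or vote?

Invalid — notice requirement not satisfied.

Notice: 19 days given; 20 required. Not satisfied.
Quorum: 15% of 5,869 = 880.35, rounded up to 881; 883 present. Satisfied.
Vote: requires two-thirds of the votes cast (883 − 92 abstaining = 791); 2/3 of 791 = 527.33, rounded up to 528, so 528 needed; 528 in favor. Satisfied.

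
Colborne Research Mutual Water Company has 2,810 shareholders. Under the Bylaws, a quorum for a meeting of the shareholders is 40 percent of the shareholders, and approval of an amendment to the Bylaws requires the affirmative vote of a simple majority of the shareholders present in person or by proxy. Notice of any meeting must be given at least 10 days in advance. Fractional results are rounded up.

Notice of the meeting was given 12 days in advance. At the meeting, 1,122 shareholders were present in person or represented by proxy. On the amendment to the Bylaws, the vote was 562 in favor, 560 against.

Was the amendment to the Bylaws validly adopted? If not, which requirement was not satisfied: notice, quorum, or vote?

Invalid — quorum requirement not satisfied.

Notice: 12 days given; 10 required. Satisfied.
Quorum: 40% of 2,810 = 1,124; 1,122 present. Not satisfied.
Vote: requires a majority of those present (1,122); a majority of 1122 is 562, so 562 needed; 562 in favor. Satisfied.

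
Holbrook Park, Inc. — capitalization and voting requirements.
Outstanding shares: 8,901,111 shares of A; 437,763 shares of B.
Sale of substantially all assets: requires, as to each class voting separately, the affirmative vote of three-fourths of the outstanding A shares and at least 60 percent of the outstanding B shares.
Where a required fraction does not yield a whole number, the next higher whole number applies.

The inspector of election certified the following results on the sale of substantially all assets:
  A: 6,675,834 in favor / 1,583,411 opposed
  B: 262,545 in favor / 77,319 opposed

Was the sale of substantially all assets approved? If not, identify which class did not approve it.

Not approved — the B shares did not give the required vote.

A: 3/4 of 8901111 = 6675833.25, rounded up to 6675834; 6,675,834 required, 6,675,834 in favor — approved.
B: 3/5 of 437763 = 262657.80, rounded up to 262658; 262,658 required, 262,545 in favor — not approved.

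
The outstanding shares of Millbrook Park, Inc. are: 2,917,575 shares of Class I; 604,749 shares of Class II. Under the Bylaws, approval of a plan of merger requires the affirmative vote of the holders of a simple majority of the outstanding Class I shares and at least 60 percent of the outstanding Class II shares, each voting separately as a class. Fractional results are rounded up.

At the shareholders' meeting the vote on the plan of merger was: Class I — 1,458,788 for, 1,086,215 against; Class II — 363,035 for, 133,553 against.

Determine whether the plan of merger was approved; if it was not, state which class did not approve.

Approved — every class gave the required vote.

Class I: a majority of 2917575 is 1458788; 1,458,788 required, 1,458,788 in favor — approved.
Class II: 3/5 of 604749 = 362849.40, rounded up to 362850; 362,850 required, 363,035 in favor — approved.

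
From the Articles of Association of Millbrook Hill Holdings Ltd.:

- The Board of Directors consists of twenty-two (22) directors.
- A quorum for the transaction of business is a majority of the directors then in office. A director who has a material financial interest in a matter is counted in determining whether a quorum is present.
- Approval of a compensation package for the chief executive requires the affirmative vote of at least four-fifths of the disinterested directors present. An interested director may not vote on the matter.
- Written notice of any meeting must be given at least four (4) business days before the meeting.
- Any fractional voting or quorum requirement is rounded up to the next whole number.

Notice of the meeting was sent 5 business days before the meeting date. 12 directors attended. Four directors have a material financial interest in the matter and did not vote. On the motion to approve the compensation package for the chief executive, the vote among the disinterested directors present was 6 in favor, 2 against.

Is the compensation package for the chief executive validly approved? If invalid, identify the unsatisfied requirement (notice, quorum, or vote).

Invalid — vote requirement not satisfied.

Notice: 5 business days given; 4 required (5 ≥ 4). Satisfied.
Quorum: 12 present (interested directors count toward quorum); quorum is 12. Satisfied.
Vote: the compensation package for the chief executive requires four-fifths of the disinterested directors present (12 − 4 = 8). 4/5 of 8 = 6.40, rounded up to 7, so 7 affirmative votes are needed; 6 voted in favor. Not satisfied.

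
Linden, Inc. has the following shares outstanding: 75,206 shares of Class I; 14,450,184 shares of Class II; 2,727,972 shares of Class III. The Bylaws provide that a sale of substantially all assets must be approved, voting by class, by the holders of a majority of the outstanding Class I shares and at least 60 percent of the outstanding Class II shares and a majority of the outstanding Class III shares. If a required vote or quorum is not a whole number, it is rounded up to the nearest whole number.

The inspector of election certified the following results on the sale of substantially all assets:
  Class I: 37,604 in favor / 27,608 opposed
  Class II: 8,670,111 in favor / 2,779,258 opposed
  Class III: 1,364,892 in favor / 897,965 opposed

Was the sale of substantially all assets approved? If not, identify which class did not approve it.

Class I: a majority of 75206 is 37604; 37,604 required, 37,604 in favor — approved.
Class II: 3/5 of 14450184 = 8670110.40, rounded up to 8670111; 8,670,111 required, 8,670,111 in favor — approved.
Class III: a majority of 2727972 is 1363987; 1,363,987 required, 1,364,892 in favor — approved.

Approved — every class gave the required vote.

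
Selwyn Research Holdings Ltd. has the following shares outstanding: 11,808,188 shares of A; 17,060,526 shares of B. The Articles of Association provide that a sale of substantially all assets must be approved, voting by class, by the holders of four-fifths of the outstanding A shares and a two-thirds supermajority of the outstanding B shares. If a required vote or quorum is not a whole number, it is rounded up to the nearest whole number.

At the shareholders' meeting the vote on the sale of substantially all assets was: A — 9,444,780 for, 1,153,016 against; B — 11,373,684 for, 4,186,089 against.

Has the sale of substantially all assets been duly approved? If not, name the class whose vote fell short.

A: 4/5 of 11808188 = 9446550.40, rounded up to 9446551; 9,446,551 required, 9,444,780 in favor — not approved.
B: 2/3 of 17060526 = 11373684; 11,373,684 required, 11,373,684 in favor — approved.

Not approved — the A shares did not give the required vote.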